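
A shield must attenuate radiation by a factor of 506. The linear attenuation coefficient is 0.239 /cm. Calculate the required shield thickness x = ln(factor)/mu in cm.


x = ln(factor) / mu
x = ln(506) / 0.239
x = 26.052 cm

26.052


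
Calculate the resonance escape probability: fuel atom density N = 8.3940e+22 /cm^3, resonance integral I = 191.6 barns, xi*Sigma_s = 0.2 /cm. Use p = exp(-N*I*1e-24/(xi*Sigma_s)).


p = exp(-N * I * 1e-24 / (xi*Sigma_s))
p = exp(-8.3940e+22 * 191.6 * 1e-24 / 0.2)
p = 1.1924e-35

1.1924e-35


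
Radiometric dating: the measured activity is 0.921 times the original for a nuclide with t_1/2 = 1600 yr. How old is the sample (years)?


lambda = ln(2) / t_half = ln(2) / 1600 = 4.332170e-04 /yr
t = -ln(A/A0) / lambda
t = -ln(0.921) / 4.332170e-04
t = 189.96 yr

189.96


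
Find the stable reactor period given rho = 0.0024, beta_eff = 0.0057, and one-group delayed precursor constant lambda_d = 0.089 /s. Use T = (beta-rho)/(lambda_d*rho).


T = (beta - rho) / (lambda_d * rho)
T = (0.0057 - 0.0024) / (0.089 * 0.0024)
T = 15.449 s

15.449


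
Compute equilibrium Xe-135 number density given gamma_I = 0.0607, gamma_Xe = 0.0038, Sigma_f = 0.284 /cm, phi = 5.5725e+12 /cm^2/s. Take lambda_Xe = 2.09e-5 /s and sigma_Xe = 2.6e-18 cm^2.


Xe_eq = (gamma_I + gamma_Xe) * Sigma_f * phi / (lambda_Xe + sigma_Xe * phi)
Numerator = (0.0607 + 0.0038) * 0.284 * 5.5725e+12 = 1.020771e+11
Denominator = 2.09e-5 + 2.6e-18 * 5.5725e+12 = 3.538850e-05
Xe_eq = 1.020771e+11 / 3.538850e-05 = 2.8845e+15 /cm^3

2.8845e+15


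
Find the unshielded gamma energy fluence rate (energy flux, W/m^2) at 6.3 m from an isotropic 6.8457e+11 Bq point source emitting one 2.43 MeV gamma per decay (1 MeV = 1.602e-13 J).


psi = A * E * 1.602e-13 / (4*pi*r^2)
psi = 6.8457e+11 * 2.43 * 1.602e-13 / (4*pi*6.3^2)
psi = 5.3431e-04 W/m^2

5.3431e-04


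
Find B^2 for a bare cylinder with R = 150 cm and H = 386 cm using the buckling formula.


B^2 = (2.405/R)^2 + (pi/H)^2
B^2 = (2.405/150)^2 + (pi/386)^2
B^2 = 3.2331e-04 /cm^2

3.2331e-04


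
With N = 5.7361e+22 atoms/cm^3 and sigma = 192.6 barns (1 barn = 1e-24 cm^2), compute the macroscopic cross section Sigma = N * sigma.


Sigma = N * sigma_barns * 1e-24
Sigma = 5.7361e+22 * 192.6 * 1e-24
Sigma = 11.048 /cm

11.048


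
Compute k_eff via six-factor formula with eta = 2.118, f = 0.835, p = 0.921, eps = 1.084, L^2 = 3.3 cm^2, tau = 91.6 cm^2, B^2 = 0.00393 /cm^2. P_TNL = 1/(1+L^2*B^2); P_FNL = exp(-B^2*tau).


k_inf = eta*f*p*eps = 2.118*0.835*0.921*1.084 = 1.765637
P_TNL = 1/(1 + L^2*B^2) = 1/(1 + 3.3*0.00393) = 0.9871970
P_FNL = exp(-B^2*tau) = exp(-0.00393*91.6) = 0.6976847
k_eff = k_inf * P_TNL * P_FNL = 1.765637 * 0.9871970 * 0.6976847
k_eff = 1.2161

1.2161


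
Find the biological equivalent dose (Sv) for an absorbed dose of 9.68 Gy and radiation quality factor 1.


H = D * Q
H = 9.68 * 1
H = 9.6800 Sv

9.6800


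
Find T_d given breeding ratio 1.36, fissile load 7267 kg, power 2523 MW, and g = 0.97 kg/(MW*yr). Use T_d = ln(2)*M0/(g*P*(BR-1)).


Breeding gain G = BR - 1 = 1.36 - 1 = 0.36
Fissile production rate = g * P * G = 0.97 * 2523 * 0.36 = 881.0316 kg/yr
T_d = ln(2) * M0 / (g * P * G)
T_d = ln(2) * 7267 / 881.0316 = 5.7173 yr

5.7173


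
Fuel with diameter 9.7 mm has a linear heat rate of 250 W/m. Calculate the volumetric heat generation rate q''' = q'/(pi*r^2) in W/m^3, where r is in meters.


r = D / 2 / 1000 = 9.7 / 2 / 1000 = 0.00485 m
q''' = q' / (pi * r^2)
q''' = 250 / (pi * 0.00485^2)
q''' = 3.3830e+06 W/m^3

3.3830e+06


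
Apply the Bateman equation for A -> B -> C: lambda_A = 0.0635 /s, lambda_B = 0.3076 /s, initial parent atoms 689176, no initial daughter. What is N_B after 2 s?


N_B(t) = lambda_A * N_A0 / (lambda_B - lambda_A) * [exp(-lambda_A*t) - exp(-lambda_B*t)]
exp(-0.0635*2) = 0.8807337; exp(-0.3076*2) = 0.5405328
N_B = 0.0635 * 689176 / (0.3076 - 0.0635) * (0.8807337 - 0.5405328)
N_B = 60992

60992


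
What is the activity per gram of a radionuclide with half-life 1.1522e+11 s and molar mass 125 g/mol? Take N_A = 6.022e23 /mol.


lambda = ln(2) / t_half = ln(2) / 1.1522e+11 = 6.015858e-12 /s
SA = lambda * N_A / M
SA = 6.015858e-12 * 6.022e23 / 125
SA = 2.8982e+10 Bq/g

2.8982e+10


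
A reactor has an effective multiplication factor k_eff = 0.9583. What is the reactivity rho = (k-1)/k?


rho = (k_eff - 1) / k_eff
rho = (0.9583 - 1) / 0.9583
rho = -0.043515

-0.043515


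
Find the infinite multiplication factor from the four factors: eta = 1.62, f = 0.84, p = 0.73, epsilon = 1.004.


k_inf = eta * f * p * epsilon
k_inf = 1.62 * 0.84 * 0.73 * 1.004
k_inf = 0.99736

0.99736


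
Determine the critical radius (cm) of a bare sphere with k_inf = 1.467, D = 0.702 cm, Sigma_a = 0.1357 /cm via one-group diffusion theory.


L^2 = D / Sigma_a = 0.702 / 0.1357 = 5.173176 cm^2
B_m^2 = (k_inf - 1) / L^2 = (1.467 - 1) / 5.173176 = 0.09027336 /cm^2
For a bare sphere: B_g = pi/R, so R_c = pi / sqrt(B_m^2)
R_c = pi / sqrt(0.09027336) = 10.456 cm

10.456


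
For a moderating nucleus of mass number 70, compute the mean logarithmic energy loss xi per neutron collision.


xi = 1 + (A-1)^2/(2A) * ln((A-1)/(A+1))
xi = 1 + (70-1)^2/(2*70) * ln((70-1)/(70 +1))
xi = 0.028301

0.028301


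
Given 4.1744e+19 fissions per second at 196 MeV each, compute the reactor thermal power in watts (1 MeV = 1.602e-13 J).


P = fission_rate * E_MeV * 1.602e-13
P = 4.1744e+19 * 196 * 1.602e-13
P = 1.3107e+09 W

1.3107e+09


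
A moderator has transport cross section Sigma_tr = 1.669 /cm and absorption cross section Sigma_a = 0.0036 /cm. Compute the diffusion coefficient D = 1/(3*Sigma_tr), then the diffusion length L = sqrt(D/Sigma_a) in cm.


D = 1 / (3 * Sigma_tr) = 1 / (3 * 1.669) = 0.1997204 cm
L = sqrt(D / Sigma_a)
L = sqrt(0.1997204 / 0.0036)
L = 7.4483 cm

7.4483


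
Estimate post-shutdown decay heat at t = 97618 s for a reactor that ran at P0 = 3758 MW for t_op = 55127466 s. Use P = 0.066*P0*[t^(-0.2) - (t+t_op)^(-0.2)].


P/P0 = 0.066 * [t^(-0.2) - (t + t_op)^(-0.2)]
P/P0 = 0.066 * [97618^(-0.2) - (97618 + 55127466)^(-0.2)]
P/P0 = 0.066 * [0.1004833 - 0.02828608] = 0.004765017
P = 3758 * 0.004765017 = 17.907 MW

17.907


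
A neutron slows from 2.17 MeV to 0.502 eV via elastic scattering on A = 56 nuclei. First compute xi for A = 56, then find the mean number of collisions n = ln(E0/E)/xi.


xi = 1 + (A-1)^2/(2A)*ln((A-1)/(A+1)) = 0.03529286 (for A = 56)
n = ln(E0/E) / xi
n = ln(2.17e6 / 0.502) / 0.03529286
n = ln(4.322709e+06) / 0.03529286 = 432.93

432.93


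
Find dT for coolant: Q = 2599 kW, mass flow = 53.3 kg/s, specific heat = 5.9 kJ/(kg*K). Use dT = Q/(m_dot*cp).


dT = Q / (m_dot * cp)
dT = 2599 / (53.3 * 5.9)
dT = 8.2647 C

8.2647


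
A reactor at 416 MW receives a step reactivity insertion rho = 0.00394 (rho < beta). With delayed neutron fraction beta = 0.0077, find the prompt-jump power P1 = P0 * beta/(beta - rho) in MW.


P1/P0 = beta / (beta - rho)
P1/P0 = 0.0077 / (0.0077 - 0.00394) = 2.047872
P1 = 416 * 2.047872 = 851.91 MW

851.91


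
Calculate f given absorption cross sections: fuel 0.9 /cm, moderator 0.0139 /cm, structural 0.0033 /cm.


f = Sigma_a_fuel / (Sigma_a_fuel + Sigma_a_mod + Sigma_a_other)
f = 0.9 / (0.9 + 0.0139 + 0.0033)
f = 0.98125

0.98125


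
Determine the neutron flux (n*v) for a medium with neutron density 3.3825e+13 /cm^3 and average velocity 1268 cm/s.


phi = n * v
phi = 3.3825e+13 * 1268
phi = 4.2890e+16 /cm^2/s

4.2890e+16


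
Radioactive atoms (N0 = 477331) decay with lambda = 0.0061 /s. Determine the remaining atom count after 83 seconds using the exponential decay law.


N = N0 * exp(-lambda * t)
N = 477331 * exp(-0.0061 * 83)
N = 287698

287698


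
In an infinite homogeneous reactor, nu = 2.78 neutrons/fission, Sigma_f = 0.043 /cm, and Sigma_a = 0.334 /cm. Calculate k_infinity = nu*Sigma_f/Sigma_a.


k_inf = nu * Sigma_f / Sigma_a
k_inf = 2.78 * 0.043 / 0.334
k_inf = 0.35790

0.35790


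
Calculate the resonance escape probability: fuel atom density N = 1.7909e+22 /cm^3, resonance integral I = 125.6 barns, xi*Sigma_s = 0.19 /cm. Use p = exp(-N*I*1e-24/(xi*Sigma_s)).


p = exp(-N * I * 1e-24 / (xi*Sigma_s))
p = exp(-1.7909e+22 * 125.6 * 1e-24 / 0.19)
p = 7.2190e-06

7.2190e-06


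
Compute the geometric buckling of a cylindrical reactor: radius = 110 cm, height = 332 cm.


B^2 = (2.405/R)^2 + (pi/H)^2
B^2 = (2.405/110)^2 + (pi/332)^2
B^2 = 5.6756e-04 /cm^2

5.6756e-04


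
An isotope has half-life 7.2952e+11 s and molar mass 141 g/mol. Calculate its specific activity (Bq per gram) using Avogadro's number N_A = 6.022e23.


lambda = ln(2) / t_half = ln(2) / 7.2952e+11 = 9.501414e-13 /s
SA = lambda * N_A / M
SA = 9.501414e-13 * 6.022e23 / 141
SA = 4.0580e+09 Bq/g

4.0580e+09


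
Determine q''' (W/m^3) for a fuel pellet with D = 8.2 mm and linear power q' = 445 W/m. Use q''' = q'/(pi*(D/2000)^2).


r = D / 2 / 1000 = 8.2 / 2 / 1000 = 0.0041 m
q''' = q' / (pi * r^2)
q''' = 445 / (pi * 0.0041^2)
q''' = 8.4264e+06 W/m^3

8.4264e+06


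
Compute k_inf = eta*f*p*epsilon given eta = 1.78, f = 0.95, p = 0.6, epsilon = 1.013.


k_inf = eta * f * p * epsilon
k_inf = 1.78 * 0.95 * 0.6 * 1.013
k_inf = 1.0278

1.0278


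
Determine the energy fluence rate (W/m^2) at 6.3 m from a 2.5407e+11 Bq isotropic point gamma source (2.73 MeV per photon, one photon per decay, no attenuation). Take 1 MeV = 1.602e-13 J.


psi = A * E * 1.602e-13 / (4*pi*r^2)
psi = 2.5407e+11 * 2.73 * 1.602e-13 / (4*pi*6.3^2)
psi = 2.2279e-04 W/m^2

2.2279e-04


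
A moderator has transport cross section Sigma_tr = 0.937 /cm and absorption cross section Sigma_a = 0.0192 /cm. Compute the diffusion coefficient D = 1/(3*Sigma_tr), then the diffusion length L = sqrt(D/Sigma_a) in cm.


D = 1 / (3 * Sigma_tr) = 1 / (3 * 0.937) = 0.3557453 cm
L = sqrt(D / Sigma_a)
L = sqrt(0.3557453 / 0.0192)
L = 4.3045 cm

4.3045


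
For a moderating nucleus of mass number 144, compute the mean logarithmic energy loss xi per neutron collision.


xi = 1 + (A-1)^2/(2A) * ln((A-1)/(A+1))
xi = 1 + (144-1)^2/(2*144) * ln((144-1)/(144 +1))
xi = 0.013825

0.013825


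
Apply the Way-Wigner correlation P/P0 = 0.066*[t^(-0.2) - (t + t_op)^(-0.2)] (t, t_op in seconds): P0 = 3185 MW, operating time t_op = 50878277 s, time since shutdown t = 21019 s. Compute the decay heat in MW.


P/P0 = 0.066 * [t^(-0.2) - (t + t_op)^(-0.2)]
P/P0 = 0.066 * [21019^(-0.2) - (21019 + 50878277)^(-0.2)]
P/P0 = 0.066 * [0.1366085 - 0.02875131] = 0.007118575
P = 3185 * 0.007118575 = 22.673 MW

22.673


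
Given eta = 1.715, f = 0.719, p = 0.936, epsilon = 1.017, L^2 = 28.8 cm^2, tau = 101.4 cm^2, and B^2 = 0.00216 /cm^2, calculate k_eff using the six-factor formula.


k_inf = eta*f*p*eps = 1.715*0.719*0.936*1.017 = 1.173788
P_TNL = 1/(1 + L^2*B^2) = 1/(1 + 28.8*0.00216) = 0.9414352
P_FNL = exp(-B^2*tau) = exp(-0.00216*101.4) = 0.8033024
k_eff = k_inf * P_TNL * P_FNL = 1.173788 * 0.9414352 * 0.8033024
k_eff = 0.88769

0.88769


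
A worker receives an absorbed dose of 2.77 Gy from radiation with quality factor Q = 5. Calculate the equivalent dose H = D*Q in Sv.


H = D * Q
H = 2.77 * 5
H = 13.850 Sv

13.850


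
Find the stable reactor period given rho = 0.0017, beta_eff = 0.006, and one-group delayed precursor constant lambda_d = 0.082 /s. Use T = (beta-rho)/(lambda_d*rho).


T = (beta - rho) / (lambda_d * rho)
T = (0.006 - 0.0017) / (0.082 * 0.0017)
T = 30.846 s

30.846


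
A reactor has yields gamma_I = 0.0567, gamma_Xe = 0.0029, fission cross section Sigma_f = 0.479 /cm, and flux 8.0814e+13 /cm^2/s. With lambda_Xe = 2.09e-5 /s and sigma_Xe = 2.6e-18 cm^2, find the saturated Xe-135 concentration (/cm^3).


Xe_eq = (gamma_I + gamma_Xe) * Sigma_f * phi / (lambda_Xe + sigma_Xe * phi)
Numerator = (0.0567 + 0.0029) * 0.479 * 8.0814e+13 = 2.307110e+12
Denominator = 2.09e-5 + 2.6e-18 * 8.0814e+13 = 2.310164e-04
Xe_eq = 2.307110e+12 / 2.310164e-04 = 9.9868e+15 /cm^3

9.9868e+15


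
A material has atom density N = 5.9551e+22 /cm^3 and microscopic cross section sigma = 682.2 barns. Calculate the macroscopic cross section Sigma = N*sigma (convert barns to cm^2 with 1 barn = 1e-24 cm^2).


Sigma = N * sigma_barns * 1e-24
Sigma = 5.9551e+22 * 682.2 * 1e-24
Sigma = 40.626 /cm

40.626


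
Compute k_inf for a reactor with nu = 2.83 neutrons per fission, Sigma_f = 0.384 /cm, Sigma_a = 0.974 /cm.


k_inf = nu * Sigma_f / Sigma_a
k_inf = 2.83 * 0.384 / 0.974
k_inf = 1.1157

1.1157


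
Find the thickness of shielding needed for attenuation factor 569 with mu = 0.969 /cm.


x = ln(factor) / mu
x = ln(569) / 0.969
x = 6.5468 cm

6.5468


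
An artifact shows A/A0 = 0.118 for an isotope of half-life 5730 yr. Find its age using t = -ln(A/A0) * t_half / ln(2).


lambda = ln(2) / t_half = ln(2) / 5730 = 1.209681e-04 /yr
t = -ln(A/A0) / lambda
t = -ln(0.118) / 1.209681e-04
t = 17666 yr

17666


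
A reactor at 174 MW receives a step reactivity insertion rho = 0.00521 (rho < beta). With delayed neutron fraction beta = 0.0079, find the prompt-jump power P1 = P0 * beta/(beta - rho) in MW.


P1/P0 = beta / (beta - rho)
P1/P0 = 0.0079 / (0.0079 - 0.00521) = 2.936803
P1 = 174 * 2.936803 = 511.00 MW

511.00


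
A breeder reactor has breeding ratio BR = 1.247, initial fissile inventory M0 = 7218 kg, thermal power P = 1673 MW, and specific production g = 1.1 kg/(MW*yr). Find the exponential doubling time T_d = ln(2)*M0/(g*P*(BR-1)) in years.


Breeding gain G = BR - 1 = 1.247 - 1 = 0.247
Fissile production rate = g * P * G = 1.1 * 1673 * 0.247 = 454.5541 kg/yr
T_d = ln(2) * M0 / (g * P * G)
T_d = ln(2) * 7218 / 454.5541 = 11.007 yr

11.007


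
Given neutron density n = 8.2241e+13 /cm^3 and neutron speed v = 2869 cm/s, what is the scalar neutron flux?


phi = n * v
phi = 8.2241e+13 * 2869
phi = 2.3595e+17 /cm^2/s

2.3595e+17


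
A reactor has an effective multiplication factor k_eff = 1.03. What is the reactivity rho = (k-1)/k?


rho = (k_eff - 1) / k_eff
rho = (1.03 - 1) / 1.03
rho = 0.029126

0.029126


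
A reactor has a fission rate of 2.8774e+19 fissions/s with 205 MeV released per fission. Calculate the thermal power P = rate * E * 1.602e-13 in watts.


P = fission_rate * E_MeV * 1.602e-13
P = 2.8774e+19 * 205 * 1.602e-13
P = 9.4497e+08 W

9.4497e+08


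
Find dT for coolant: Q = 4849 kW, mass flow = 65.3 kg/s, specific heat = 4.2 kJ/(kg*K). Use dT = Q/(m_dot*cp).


dT = Q / (m_dot * cp)
dT = 4849 / (65.3 * 4.2)
dT = 17.680 C

17.680


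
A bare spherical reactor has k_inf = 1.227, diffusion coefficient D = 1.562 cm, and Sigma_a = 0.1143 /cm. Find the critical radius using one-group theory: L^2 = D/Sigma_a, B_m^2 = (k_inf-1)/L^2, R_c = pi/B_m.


L^2 = D / Sigma_a = 1.562 / 0.1143 = 13.66579 cm^2
B_m^2 = (k_inf - 1) / L^2 = (1.227 - 1) / 13.66579 = 0.01661082 /cm^2
For a bare sphere: B_g = pi/R, so R_c = pi / sqrt(B_m^2)
R_c = pi / sqrt(0.01661082) = 24.376 cm

24.376


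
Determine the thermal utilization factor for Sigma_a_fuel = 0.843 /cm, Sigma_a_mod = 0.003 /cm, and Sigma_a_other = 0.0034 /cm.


f = Sigma_a_fuel / (Sigma_a_fuel + Sigma_a_mod + Sigma_a_other)
f = 0.843 / (0.843 + 0.003 + 0.0034)
f = 0.99247

0.99247


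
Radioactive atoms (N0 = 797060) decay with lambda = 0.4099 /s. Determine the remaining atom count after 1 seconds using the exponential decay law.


N = N0 * exp(-lambda * t)
N = 797060 * exp(-0.4099 * 1)
N = 529022

529022


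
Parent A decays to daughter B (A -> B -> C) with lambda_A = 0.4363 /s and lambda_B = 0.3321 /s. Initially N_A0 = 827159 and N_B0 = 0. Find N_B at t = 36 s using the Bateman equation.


N_B(t) = lambda_A * N_A0 / (lambda_B - lambda_A) * [exp(-lambda_A*t) - exp(-lambda_B*t)]
exp(-0.4363*36) = 1.508771e-07; exp(-0.3321*36) = 6.423162e-06
N_B = 0.4363 * 827159 / (0.3321 - 0.4363) * (1.508771e-07 - 6.423162e-06)
N_B = 21.724

21.724


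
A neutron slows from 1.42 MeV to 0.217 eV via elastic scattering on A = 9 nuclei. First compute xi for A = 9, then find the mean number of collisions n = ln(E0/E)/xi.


xi = 1 + (A-1)^2/(2A)*ln((A-1)/(A+1)) = 0.2066007 (for A = 9)
n = ln(E0/E) / xi
n = ln(1.42e6 / 0.217) / 0.2066007
n = ln(6.543779e+06) / 0.2066007 = 75.963

75.963


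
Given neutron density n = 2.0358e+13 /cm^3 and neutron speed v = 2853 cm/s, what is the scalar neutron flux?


phi = n * v
phi = 2.0358e+13 * 2853
phi = 5.8081e+16 /cm^2/s

5.8081e+16


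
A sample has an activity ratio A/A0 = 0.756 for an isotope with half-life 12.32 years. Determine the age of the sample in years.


lambda = ln(2) / t_half = ln(2) / 12.32 = 0.05626195 /yr
t = -ln(A/A0) / lambda
t = -ln(0.756) / 0.05626195
t = 4.9716 yr

4.9716


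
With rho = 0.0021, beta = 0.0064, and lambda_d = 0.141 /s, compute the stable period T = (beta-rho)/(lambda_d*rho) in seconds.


T = (beta - rho) / (lambda_d * rho)
T = (0.0064 - 0.0021) / (0.141 * 0.0021)
T = 14.522 s

14.522


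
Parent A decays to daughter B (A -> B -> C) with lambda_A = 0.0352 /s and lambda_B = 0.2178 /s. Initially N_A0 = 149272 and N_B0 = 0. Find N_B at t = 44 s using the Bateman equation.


N_B(t) = lambda_A * N_A0 / (lambda_B - lambda_A) * [exp(-lambda_A*t) - exp(-lambda_B*t)]
exp(-0.0352*44) = 0.2125028; exp(-0.2178*44) = 6.887619e-05
N_B = 0.0352 * 149272 / (0.2178 - 0.0352) * (0.2125028 - 6.887619e-05)
N_B = 6112.9

6112.9


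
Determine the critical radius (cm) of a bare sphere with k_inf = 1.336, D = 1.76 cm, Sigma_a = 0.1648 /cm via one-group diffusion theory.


L^2 = D / Sigma_a = 1.76 / 0.1648 = 10.67961 cm^2
B_m^2 = (k_inf - 1) / L^2 = (1.336 - 1) / 10.67961 = 0.03146182 /cm^2
For a bare sphere: B_g = pi/R, so R_c = pi / sqrt(B_m^2)
R_c = pi / sqrt(0.03146182) = 17.712 cm

17.712


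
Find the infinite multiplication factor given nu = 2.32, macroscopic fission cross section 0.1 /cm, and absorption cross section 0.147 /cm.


k_inf = nu * Sigma_f / Sigma_a
k_inf = 2.32 * 0.1 / 0.147
k_inf = 1.5782

1.5782


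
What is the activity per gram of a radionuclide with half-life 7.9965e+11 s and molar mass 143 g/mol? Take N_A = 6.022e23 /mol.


lambda = ln(2) / t_half = ln(2) / 7.9965e+11 = 8.668132e-13 /s
SA = lambda * N_A / M
SA = 8.668132e-13 * 6.022e23 / 143
SA = 3.6503e+09 Bq/g

3.6503e+09


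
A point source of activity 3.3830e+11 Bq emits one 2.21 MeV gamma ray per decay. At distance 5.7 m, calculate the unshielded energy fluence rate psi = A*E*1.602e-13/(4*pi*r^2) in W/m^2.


psi = A * E * 1.602e-13 / (4*pi*r^2)
psi = 3.3830e+11 * 2.21 * 1.602e-13 / (4*pi*5.7^2)
psi = 2.9336e-04 W/m^2

2.9336e-04


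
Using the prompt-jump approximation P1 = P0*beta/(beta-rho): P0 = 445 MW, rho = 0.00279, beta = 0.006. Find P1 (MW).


P1/P0 = beta / (beta - rho)
P1/P0 = 0.006 / (0.006 - 0.00279) = 1.869159
P1 = 445 * 1.869159 = 831.78 MW

831.78


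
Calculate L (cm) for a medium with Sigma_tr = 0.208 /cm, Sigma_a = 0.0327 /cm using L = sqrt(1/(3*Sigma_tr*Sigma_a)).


D = 1 / (3 * Sigma_tr) = 1 / (3 * 0.208) = 1.602564 cm
L = sqrt(D / Sigma_a)
L = sqrt(1.602564 / 0.0327)
L = 7.0006 cm

7.0006


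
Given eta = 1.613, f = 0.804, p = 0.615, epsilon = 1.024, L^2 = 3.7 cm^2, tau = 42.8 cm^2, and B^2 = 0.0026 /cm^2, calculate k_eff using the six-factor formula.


k_inf = eta*f*p*eps = 1.613*0.804*0.615*1.024 = 0.8167055
P_TNL = 1/(1 + L^2*B^2) = 1/(1 + 3.7*0.0026) = 0.9904717
P_FNL = exp(-B^2*tau) = exp(-0.0026*42.8) = 0.8946882
k_eff = k_inf * P_TNL * P_FNL = 0.8167055 * 0.9904717 * 0.8946882
k_eff = 0.72373

0.72373


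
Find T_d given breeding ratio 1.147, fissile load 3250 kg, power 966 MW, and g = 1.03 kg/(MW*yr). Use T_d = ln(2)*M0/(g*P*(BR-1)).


Breeding gain G = BR - 1 = 1.147 - 1 = 0.147
Fissile production rate = g * P * G = 1.03 * 966 * 0.147 = 146.26206 kg/yr
T_d = ln(2) * M0 / (g * P * G)
T_d = ln(2) * 3250 / 146.26206 = 15.402 yr

15.402


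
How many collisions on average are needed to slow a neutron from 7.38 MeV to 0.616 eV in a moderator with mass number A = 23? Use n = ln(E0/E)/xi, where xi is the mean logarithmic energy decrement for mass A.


xi = 1 + (A-1)^2/(2A)*ln((A-1)/(A+1)) = 0.08448899 (for A = 23)
n = ln(E0/E) / xi
n = ln(7.38e6 / 0.616) / 0.08448899
n = ln(1.198052e+07) / 0.08448899 = 192.91

192.91


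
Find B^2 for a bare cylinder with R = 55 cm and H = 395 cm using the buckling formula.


B^2 = (2.405/R)^2 + (pi/H)^2
B^2 = (2.405/55)^2 + (pi/395)^2
B^2 = 0.0019753 /cm^2

0.0019753


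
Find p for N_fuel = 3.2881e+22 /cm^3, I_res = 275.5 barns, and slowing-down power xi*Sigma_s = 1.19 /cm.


p = exp(-N * I * 1e-24 / (xi*Sigma_s))
p = exp(-3.2881e+22 * 275.5 * 1e-24 / 1.19)
p = 4.9430e-04

4.9430e-04


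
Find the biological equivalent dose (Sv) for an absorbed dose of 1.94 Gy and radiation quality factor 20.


H = D * Q
H = 1.94 * 20
H = 38.800 Sv

38.800


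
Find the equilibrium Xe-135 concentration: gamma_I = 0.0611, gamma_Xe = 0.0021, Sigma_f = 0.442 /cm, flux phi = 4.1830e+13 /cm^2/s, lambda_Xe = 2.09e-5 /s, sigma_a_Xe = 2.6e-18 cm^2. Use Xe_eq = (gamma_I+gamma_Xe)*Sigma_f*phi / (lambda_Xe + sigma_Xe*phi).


Xe_eq = (gamma_I + gamma_Xe) * Sigma_f * phi / (lambda_Xe + sigma_Xe * phi)
Numerator = (0.0611 + 0.0021) * 0.442 * 4.1830e+13 = 1.168496e+12
Denominator = 2.09e-5 + 2.6e-18 * 4.1830e+13 = 1.296580e-04
Xe_eq = 1.168496e+12 / 1.296580e-04 = 9.0121e+15 /cm^3

9.0121e+15


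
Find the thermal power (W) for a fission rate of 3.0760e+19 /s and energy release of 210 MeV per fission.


P = fission_rate * E_MeV * 1.602e-13
P = 3.0760e+19 * 210 * 1.602e-13
P = 1.0348e+09 W

1.0348e+09


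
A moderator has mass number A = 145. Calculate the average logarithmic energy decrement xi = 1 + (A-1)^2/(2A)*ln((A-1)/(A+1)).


xi = 1 + (A-1)^2/(2A) * ln((A-1)/(A+1))
xi = 1 + (145-1)^2/(2*145) * ln((145-1)/(145 +1))
xi = 0.013730

0.013730


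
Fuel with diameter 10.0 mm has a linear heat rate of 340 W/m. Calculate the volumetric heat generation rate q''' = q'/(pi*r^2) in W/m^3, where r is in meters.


r = D / 2 / 1000 = 10.0 / 2 / 1000 = 0.005 m
q''' = q' / (pi * r^2)
q''' = 340 / (pi * 0.005^2)
q''' = 4.3290e+06 W/m^3

4.3290e+06


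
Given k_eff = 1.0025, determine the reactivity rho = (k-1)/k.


rho = (k_eff - 1) / k_eff
rho = (1.0025 - 1) / 1.0025
rho = 0.0024938

0.0024938


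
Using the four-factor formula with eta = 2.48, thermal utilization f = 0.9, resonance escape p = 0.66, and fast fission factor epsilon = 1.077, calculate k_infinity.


k_inf = eta * f * p * epsilon
k_inf = 2.48 * 0.9 * 0.66 * 1.077
k_inf = 1.5866

1.5866


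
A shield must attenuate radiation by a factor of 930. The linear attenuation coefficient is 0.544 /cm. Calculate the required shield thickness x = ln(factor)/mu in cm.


x = ln(factor) / mu
x = ln(930) / 0.544
x = 12.565 cm

12.565


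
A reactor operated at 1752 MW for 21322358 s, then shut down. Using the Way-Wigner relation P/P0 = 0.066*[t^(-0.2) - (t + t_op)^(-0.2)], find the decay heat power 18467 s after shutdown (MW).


P/P0 = 0.066 * [t^(-0.2) - (t + t_op)^(-0.2)]
P/P0 = 0.066 * [18467^(-0.2) - (18467 + 21322358)^(-0.2)]
P/P0 = 0.066 * [0.1401912 - 0.03421037] = 0.006994735
P = 1752 * 0.006994735 = 12.255 MW

12.255


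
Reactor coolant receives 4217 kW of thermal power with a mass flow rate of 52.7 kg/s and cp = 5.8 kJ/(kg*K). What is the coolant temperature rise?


dT = Q / (m_dot * cp)
dT = 4217 / (52.7 * 5.8)
dT = 13.796 C

13.796


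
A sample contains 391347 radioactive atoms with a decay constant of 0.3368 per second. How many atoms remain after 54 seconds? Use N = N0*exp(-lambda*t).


N = N0 * exp(-lambda * t)
N = 391347 * exp(-0.3368 * 54)
N = 0.0049427

0.0049427


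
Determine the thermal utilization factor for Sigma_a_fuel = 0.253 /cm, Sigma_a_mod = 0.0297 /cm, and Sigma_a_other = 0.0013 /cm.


f = Sigma_a_fuel / (Sigma_a_fuel + Sigma_a_mod + Sigma_a_other)
f = 0.253 / (0.253 + 0.0297 + 0.0013)
f = 0.89085

0.89085


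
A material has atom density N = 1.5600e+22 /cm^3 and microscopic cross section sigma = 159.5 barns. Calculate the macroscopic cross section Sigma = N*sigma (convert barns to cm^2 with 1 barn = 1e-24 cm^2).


Sigma = N * sigma_barns * 1e-24
Sigma = 1.5600e+22 * 159.5 * 1e-24
Sigma = 2.4882 /cm

2.4882


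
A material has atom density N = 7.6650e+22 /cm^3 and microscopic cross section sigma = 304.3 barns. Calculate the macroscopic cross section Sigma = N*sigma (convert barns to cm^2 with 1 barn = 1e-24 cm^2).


Sigma = N * sigma_barns * 1e-24
Sigma = 7.6650e+22 * 304.3 * 1e-24
Sigma = 23.325 /cm

23.325


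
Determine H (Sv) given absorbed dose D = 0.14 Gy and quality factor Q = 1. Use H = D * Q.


H = D * Q
H = 0.14 * 1
H = 0.14000 Sv

0.14000


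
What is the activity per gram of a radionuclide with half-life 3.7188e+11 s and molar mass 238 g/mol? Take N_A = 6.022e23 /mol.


lambda = ln(2) / t_half = ln(2) / 3.7188e+11 = 1.863900e-12 /s
SA = lambda * N_A / M
SA = 1.863900e-12 * 6.022e23 / 238
SA = 4.7161e+09 Bq/g

4.7161e+09


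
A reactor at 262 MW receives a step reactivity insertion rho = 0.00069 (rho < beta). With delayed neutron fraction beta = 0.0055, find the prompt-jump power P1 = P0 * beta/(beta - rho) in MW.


P1/P0 = beta / (beta - rho)
P1/P0 = 0.0055 / (0.0055 - 0.00069) = 1.143451
P1 = 262 * 1.143451 = 299.58 MW

299.58


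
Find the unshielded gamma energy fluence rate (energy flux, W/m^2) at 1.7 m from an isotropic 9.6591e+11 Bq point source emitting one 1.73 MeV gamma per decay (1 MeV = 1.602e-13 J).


psi = A * E * 1.602e-13 / (4*pi*r^2)
psi = 9.6591e+11 * 1.73 * 1.602e-13 / (4*pi*1.7^2)
psi = 0.0073712 W/m^2

0.0073712


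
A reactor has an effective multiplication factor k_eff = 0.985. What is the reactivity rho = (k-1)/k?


rho = (k_eff - 1) / k_eff
rho = (0.985 - 1) / 0.985
rho = -0.015228

-0.015228


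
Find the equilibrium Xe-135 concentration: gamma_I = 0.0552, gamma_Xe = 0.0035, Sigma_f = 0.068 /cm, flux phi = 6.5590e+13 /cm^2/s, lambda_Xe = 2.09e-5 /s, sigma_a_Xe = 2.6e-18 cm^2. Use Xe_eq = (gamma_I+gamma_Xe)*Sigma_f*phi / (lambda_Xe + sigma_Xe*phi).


Xe_eq = (gamma_I + gamma_Xe) * Sigma_f * phi / (lambda_Xe + sigma_Xe * phi)
Numerator = (0.0552 + 0.0035) * 0.068 * 6.5590e+13 = 2.618090e+11
Denominator = 2.09e-5 + 2.6e-18 * 6.5590e+13 = 1.914340e-04
Xe_eq = 2.618090e+11 / 1.914340e-04 = 1.3676e+15 /cm^3

1.3676e+15


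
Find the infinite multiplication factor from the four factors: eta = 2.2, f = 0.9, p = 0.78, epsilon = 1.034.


k_inf = eta * f * p * epsilon
k_inf = 2.2 * 0.9 * 0.78 * 1.034
k_inf = 1.5969

1.5969


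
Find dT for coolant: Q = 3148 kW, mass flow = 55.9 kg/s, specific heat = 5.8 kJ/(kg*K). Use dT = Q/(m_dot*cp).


dT = Q / (m_dot * cp)
dT = 3148 / (55.9 * 5.8)
dT = 9.7095 C

9.7095


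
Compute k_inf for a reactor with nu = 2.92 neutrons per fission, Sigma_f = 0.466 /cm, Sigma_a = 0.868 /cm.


k_inf = nu * Sigma_f / Sigma_a
k_inf = 2.92 * 0.466 / 0.868
k_inf = 1.5676

1.5676


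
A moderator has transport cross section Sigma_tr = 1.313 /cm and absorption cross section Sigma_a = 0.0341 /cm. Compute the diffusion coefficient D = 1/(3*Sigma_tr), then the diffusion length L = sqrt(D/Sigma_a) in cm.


D = 1 / (3 * Sigma_tr) = 1 / (3 * 1.313) = 0.2538715 cm
L = sqrt(D / Sigma_a)
L = sqrt(0.2538715 / 0.0341)
L = 2.7285 cm

2.7285


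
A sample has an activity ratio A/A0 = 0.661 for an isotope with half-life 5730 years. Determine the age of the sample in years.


lambda = ln(2) / t_half = ln(2) / 5730 = 1.209681e-04 /yr
t = -ln(A/A0) / lambda
t = -ln(0.661) / 1.209681e-04
t = 3422.4 yr

3422.4


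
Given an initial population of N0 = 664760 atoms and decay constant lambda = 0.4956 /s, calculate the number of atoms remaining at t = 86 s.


N = N0 * exp(-lambda * t)
N = 664760 * exp(-0.4956 * 86)
N = 2.0528e-13

2.0528e-13


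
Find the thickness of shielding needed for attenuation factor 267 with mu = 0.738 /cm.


x = ln(factor) / mu
x = ln(267) / 0.738
x = 7.5708 cm

7.5708


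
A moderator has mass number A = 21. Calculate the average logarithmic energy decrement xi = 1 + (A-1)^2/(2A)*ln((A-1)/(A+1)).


xi = 1 + (A-1)^2/(2A) * ln((A-1)/(A+1))
xi = 1 + (21-1)^2/(2*21) * ln((21-1)/(21 +1))
xi = 0.092284

0.092284


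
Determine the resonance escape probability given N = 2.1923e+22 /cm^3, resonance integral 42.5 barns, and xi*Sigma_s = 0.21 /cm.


p = exp(-N * I * 1e-24 / (xi*Sigma_s))
p = exp(-2.1923e+22 * 42.5 * 1e-24 / 0.21)
p = 0.011834

0.011834


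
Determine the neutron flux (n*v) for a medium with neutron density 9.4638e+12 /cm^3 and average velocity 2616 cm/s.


phi = n * v
phi = 9.4638e+12 * 2616
phi = 2.4757e+16 /cm^2/s

2.4757e+16


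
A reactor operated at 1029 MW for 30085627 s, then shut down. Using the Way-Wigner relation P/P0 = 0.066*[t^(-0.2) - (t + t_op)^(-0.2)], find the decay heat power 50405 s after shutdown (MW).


P/P0 = 0.066 * [t^(-0.2) - (t + t_op)^(-0.2)]
P/P0 = 0.066 * [50405^(-0.2) - (50405 + 30085627)^(-0.2)]
P/P0 = 0.066 * [0.1146846 - 0.03192881] = 0.005461882
P = 1029 * 0.005461882 = 5.6203 MW

5.6203


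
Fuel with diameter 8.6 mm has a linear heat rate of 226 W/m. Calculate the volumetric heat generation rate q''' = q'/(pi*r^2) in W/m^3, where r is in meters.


r = D / 2 / 1000 = 8.6 / 2 / 1000 = 0.0043 m
q''' = q' / (pi * r^2)
q''' = 226 / (pi * 0.0043^2)
q''' = 3.8906e+06 W/m^3

3.8906e+06


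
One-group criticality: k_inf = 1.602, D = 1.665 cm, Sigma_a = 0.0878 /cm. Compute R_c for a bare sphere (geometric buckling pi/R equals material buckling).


L^2 = D / Sigma_a = 1.665 / 0.0878 = 18.96355 cm^2
B_m^2 = (k_inf - 1) / L^2 = (1.602 - 1) / 18.96355 = 0.03174511 /cm^2
For a bare sphere: B_g = pi/R, so R_c = pi / sqrt(B_m^2)
R_c = pi / sqrt(0.03174511) = 17.632 cm

17.632


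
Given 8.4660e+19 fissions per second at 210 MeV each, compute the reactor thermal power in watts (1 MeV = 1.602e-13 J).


P = fission_rate * E_MeV * 1.602e-13
P = 8.4660e+19 * 210 * 1.602e-13
P = 2.8481e+09 W

2.8481e+09


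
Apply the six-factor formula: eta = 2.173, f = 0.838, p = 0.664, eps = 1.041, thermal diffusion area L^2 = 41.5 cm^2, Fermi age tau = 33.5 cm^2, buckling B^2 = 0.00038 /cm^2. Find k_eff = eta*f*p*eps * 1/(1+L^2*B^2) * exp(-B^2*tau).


k_inf = eta*f*p*eps = 2.173*0.838*0.664*1.041 = 1.258701
P_TNL = 1/(1 + L^2*B^2) = 1/(1 + 41.5*0.00038) = 0.9844748
P_FNL = exp(-B^2*tau) = exp(-0.00038*33.5) = 0.9873507
k_eff = k_inf * P_TNL * P_FNL = 1.258701 * 0.9844748 * 0.9873507
k_eff = 1.2235

1.2235


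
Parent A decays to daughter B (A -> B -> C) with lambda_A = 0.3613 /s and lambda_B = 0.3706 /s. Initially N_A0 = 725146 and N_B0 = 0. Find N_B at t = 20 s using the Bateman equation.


N_B(t) = lambda_A * N_A0 / (lambda_B - lambda_A) * [exp(-lambda_A*t) - exp(-lambda_B*t)]
exp(-0.3613*20) = 7.274248e-04; exp(-0.3706*20) = 6.039616e-04
N_B = 0.3613 * 725146 / (0.3706 - 0.3613) * (7.274248e-04 - 6.039616e-04)
N_B = 3478.1

3478.1


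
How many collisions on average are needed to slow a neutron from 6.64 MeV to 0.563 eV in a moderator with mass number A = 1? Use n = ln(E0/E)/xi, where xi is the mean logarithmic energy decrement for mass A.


xi = 1 + (A-1)^2/(2A)*ln((A-1)/(A+1)) = 1 (for A = 1)
n = ln(E0/E) / xi
n = ln(6.64e6 / 0.563) / 1
n = ln(1.179396e+07) / 1 = 16.283

16.283


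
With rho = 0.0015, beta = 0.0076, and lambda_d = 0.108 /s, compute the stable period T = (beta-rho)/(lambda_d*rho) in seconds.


T = (beta - rho) / (lambda_d * rho)
T = (0.0076 - 0.0015) / (0.108 * 0.0015)
T = 37.654 s

37.654


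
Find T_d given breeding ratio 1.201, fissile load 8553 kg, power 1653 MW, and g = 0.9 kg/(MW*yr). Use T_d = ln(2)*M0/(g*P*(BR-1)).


Breeding gain G = BR - 1 = 1.201 - 1 = 0.201
Fissile production rate = g * P * G = 0.9 * 1653 * 0.201 = 299.0277 kg/yr
T_d = ln(2) * M0 / (g * P * G)
T_d = ln(2) * 8553 / 299.0277 = 19.826 yr

19.826


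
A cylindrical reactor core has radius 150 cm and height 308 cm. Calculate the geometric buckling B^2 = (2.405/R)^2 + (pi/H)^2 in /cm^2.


B^2 = (2.405/R)^2 + (pi/H)^2
B^2 = (2.405/150)^2 + (pi/308)^2
B^2 = 3.6111e-04 /cm^2

3.6111e-04


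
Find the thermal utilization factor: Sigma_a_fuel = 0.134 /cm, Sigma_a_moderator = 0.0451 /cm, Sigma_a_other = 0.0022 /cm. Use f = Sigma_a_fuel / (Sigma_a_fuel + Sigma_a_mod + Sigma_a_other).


f = Sigma_a_fuel / (Sigma_a_fuel + Sigma_a_mod + Sigma_a_other)
f = 0.134 / (0.134 + 0.0451 + 0.0022)
f = 0.73911

0.73911


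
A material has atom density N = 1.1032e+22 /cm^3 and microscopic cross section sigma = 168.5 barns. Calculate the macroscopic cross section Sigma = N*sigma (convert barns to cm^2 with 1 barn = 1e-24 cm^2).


Sigma = N * sigma_barns * 1e-24
Sigma = 1.1032e+22 * 168.5 * 1e-24
Sigma = 1.8589 /cm

1.8589


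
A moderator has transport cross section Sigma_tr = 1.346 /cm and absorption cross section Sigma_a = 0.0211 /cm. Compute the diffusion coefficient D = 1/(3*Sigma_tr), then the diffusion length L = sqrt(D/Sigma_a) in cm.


D = 1 / (3 * Sigma_tr) = 1 / (3 * 1.346) = 0.2476474 cm
L = sqrt(D / Sigma_a)
L = sqrt(0.2476474 / 0.0211)
L = 3.4259 cm

3.4259


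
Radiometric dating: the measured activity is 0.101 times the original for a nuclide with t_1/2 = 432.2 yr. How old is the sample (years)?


lambda = ln(2) / t_half = ln(2) / 432.2 = 0.001603765 /yr
t = -ln(A/A0) / lambda
t = -ln(0.101) / 0.001603765
t = 1429.5 yr

1429.5


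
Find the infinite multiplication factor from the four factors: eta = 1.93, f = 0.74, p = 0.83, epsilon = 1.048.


k_inf = eta * f * p * epsilon
k_inf = 1.93 * 0.74 * 0.83 * 1.048
k_inf = 1.2423

1.2423


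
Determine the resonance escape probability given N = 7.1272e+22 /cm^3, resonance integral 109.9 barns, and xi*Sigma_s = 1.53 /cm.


p = exp(-N * I * 1e-24 / (xi*Sigma_s))
p = exp(-7.1272e+22 * 109.9 * 1e-24 / 1.53)
p = 0.0059792

0.0059792


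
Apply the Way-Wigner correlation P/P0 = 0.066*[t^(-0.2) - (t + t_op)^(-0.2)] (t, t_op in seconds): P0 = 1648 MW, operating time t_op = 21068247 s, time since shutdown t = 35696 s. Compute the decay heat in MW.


P/P0 = 0.066 * [t^(-0.2) - (t + t_op)^(-0.2)]
P/P0 = 0.066 * [35696^(-0.2) - (35696 + 21068247)^(-0.2)]
P/P0 = 0.066 * [0.1228786 - 0.03428683] = 0.005847057
P = 1648 * 0.005847057 = 9.6359 MW

9.6359


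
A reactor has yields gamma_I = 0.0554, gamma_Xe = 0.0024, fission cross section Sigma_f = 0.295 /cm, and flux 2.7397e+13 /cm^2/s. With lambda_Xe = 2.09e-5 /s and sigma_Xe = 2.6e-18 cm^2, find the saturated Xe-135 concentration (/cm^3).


Xe_eq = (gamma_I + gamma_Xe) * Sigma_f * phi / (lambda_Xe + sigma_Xe * phi)
Numerator = (0.0554 + 0.0024) * 0.295 * 2.7397e+13 = 4.671462e+11
Denominator = 2.09e-5 + 2.6e-18 * 2.7397e+13 = 9.213220e-05
Xe_eq = 4.671462e+11 / 9.213220e-05 = 5.0704e+15 /cm^3

5.0704e+15


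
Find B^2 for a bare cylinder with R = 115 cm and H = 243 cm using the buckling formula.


B^2 = (2.405/R)^2 + (pi/H)^2
B^2 = (2.405/115)^2 + (pi/243)^2
B^2 = 6.0450e-04 /cm^2

6.0450e-04


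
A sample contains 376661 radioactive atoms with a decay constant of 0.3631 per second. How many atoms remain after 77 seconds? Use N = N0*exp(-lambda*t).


N = N0 * exp(-lambda * t)
N = 376661 * exp(-0.3631 * 77)
N = 2.7142e-07

2.7142e-07


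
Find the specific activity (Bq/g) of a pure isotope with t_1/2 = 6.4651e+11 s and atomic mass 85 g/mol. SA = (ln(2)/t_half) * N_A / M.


lambda = ln(2) / t_half = ln(2) / 6.4651e+11 = 1.072137e-12 /s
SA = lambda * N_A / M
SA = 1.072137e-12 * 6.022e23 / 85
SA = 7.5958e+09 Bq/g

7.5958e+09


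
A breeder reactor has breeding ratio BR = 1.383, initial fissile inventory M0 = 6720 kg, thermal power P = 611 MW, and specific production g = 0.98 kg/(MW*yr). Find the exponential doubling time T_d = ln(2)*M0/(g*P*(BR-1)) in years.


Breeding gain G = BR - 1 = 1.383 - 1 = 0.383
Fissile production rate = g * P * G = 0.98 * 611 * 0.383 = 229.33274 kg/yr
T_d = ln(2) * M0 / (g * P * G)
T_d = ln(2) * 6720 / 229.33274 = 20.311 yr

20.311


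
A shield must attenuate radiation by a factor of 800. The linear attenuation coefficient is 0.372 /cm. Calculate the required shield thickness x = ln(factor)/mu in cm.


x = ln(factor) / mu
x = ln(800) / 0.372
x = 17.969 cm

17.969


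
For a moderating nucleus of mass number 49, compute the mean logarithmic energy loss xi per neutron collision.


xi = 1 + (A-1)^2/(2A) * ln((A-1)/(A+1))
xi = 1 + (49-1)^2/(2*49) * ln((49-1)/(49 +1))
xi = 0.040267

0.040267


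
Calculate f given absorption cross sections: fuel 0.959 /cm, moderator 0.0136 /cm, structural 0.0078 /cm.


f = Sigma_a_fuel / (Sigma_a_fuel + Sigma_a_mod + Sigma_a_other)
f = 0.959 / (0.959 + 0.0136 + 0.0078)
f = 0.97817

0.97817


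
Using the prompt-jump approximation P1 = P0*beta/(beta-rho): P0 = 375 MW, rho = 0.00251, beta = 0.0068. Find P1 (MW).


P1/P0 = beta / (beta - rho)
P1/P0 = 0.0068 / (0.0068 - 0.00251) = 1.585082
P1 = 375 * 1.585082 = 594.41 MW

594.41


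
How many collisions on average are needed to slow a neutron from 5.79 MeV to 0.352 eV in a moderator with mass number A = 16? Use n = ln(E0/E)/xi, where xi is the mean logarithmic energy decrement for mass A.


xi = 1 + (A-1)^2/(2A)*ln((A-1)/(A+1)) = 0.1199467 (for A = 16)
n = ln(E0/E) / xi
n = ln(5.79e6 / 0.352) / 0.1199467
n = ln(1.644886e+07) / 0.1199467 = 138.53

138.53


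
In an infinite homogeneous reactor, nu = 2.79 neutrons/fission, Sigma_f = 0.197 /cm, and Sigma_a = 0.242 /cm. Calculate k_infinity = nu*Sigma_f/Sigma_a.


k_inf = nu * Sigma_f / Sigma_a
k_inf = 2.79 * 0.197 / 0.242
k_inf = 2.2712

2.2712


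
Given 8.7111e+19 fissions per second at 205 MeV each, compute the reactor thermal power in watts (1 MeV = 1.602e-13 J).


P = fission_rate * E_MeV * 1.602e-13
P = 8.7111e+19 * 205 * 1.602e-13
P = 2.8608e+09 W

2.8608e+09


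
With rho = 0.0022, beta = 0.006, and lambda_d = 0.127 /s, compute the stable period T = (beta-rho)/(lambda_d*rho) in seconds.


T = (beta - rho) / (lambda_d * rho)
T = (0.006 - 0.0022) / (0.127 * 0.0022)
T = 13.601 s

13.601


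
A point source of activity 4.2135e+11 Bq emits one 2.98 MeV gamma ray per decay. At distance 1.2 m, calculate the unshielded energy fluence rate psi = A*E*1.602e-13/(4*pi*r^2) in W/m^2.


psi = A * E * 1.602e-13 / (4*pi*r^2)
psi = 4.2135e+11 * 2.98 * 1.602e-13 / (4*pi*1.2^2)
psi = 0.011116 W/m^2

0.011116


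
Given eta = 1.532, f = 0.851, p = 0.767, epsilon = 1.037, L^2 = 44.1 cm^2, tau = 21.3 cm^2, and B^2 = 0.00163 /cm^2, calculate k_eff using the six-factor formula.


k_inf = eta*f*p*eps = 1.532*0.851*0.767*1.037 = 1.036961
P_TNL = 1/(1 + L^2*B^2) = 1/(1 + 44.1*0.00163) = 0.9329376
P_FNL = exp(-B^2*tau) = exp(-0.00163*21.3) = 0.9658768
k_eff = k_inf * P_TNL * P_FNL = 1.036961 * 0.9329376 * 0.9658768
k_eff = 0.93441

0.93441


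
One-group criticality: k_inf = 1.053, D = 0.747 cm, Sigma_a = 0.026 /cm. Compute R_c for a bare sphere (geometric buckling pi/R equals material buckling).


L^2 = D / Sigma_a = 0.747 / 0.026 = 28.73077 cm^2
B_m^2 = (k_inf - 1) / L^2 = (1.053 - 1) / 28.73077 = 0.001844712 /cm^2
For a bare sphere: B_g = pi/R, so R_c = pi / sqrt(B_m^2)
R_c = pi / sqrt(0.001844712) = 73.145 cm

73.145


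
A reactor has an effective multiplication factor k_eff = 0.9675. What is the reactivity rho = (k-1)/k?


rho = (k_eff - 1) / k_eff
rho = (0.9675 - 1) / 0.9675
rho = -0.033592

-0.033592


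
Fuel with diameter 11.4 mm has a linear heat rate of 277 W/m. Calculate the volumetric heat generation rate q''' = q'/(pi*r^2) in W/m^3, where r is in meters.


r = D / 2 / 1000 = 11.4 / 2 / 1000 = 0.0057 m
q''' = q' / (pi * r^2)
q''' = 277 / (pi * 0.0057^2)
q''' = 2.7138e+06 W/m^3

2.7138e+06
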